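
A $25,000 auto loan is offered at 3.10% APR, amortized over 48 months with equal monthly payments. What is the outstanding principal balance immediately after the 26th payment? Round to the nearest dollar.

With monthly rate i = 3.1%/12 = 0.0025833, the balance after k of n payments is P · [(1+i)^n − (1+i)^k] / [(1+i)^n − 1].
(1+0.0025833)^48 = 1.13183489 and (1+0.0025833)^26 = 1.06938109, so the balance is 25,000 × (1.13183489 − 1.06938109) / (1.13183489 − 1) = $11,843.19.

$11,843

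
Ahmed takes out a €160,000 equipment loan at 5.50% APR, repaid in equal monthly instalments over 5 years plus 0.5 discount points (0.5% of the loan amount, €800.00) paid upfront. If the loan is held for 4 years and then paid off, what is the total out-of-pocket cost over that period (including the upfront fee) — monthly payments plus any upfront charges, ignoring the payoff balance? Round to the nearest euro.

At 5.50% the monthly rate is 0.0045833, so the payment is 160,000 × 0.0045833 / (1 − 1.0045833^−60) = €3,056.19.
Total outlay = 48 × €3,056.19 + €800.00 = €147,497.12.

€147,497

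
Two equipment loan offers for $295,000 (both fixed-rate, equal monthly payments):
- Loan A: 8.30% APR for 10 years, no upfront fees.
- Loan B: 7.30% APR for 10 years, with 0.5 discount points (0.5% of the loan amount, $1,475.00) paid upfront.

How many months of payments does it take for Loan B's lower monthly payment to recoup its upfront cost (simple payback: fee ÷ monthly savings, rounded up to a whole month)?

Loan A: monthly rate = 8.3%/12 = 0.0069167; payment = 295,000 × 0.0069167 / (1 − (1+0.0069167)^−120) = $3,626.10.
Loan B: monthly rate = 7.3%/12 = 0.0060833; payment = 295,000 × 0.0060833 / (1 − (1+0.0060833)^−120) = $3,470.99.
Monthly savings = $3,626.10 − $3,470.99 = $155.11.
Break-even = $1,475.00 / $155.11 = 9.51 → 10 months.

10 months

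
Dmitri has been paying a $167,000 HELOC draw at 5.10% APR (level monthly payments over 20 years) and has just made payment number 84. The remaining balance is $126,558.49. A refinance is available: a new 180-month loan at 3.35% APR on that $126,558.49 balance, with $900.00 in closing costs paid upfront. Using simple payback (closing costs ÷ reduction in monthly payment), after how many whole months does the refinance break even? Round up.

Current payment = 167,000 × 5.1%/12 / (1 − (1+0.0042500)^−240) = $1,111.37.
Refinanced payment = 126,558.49 × 0.0027917 / (1 − (1+0.0027917)^−180) = $895.45.
Monthly savings = $1,111.37 − $895.45 = $215.92.
Break-even = $900.00 / $215.92 = 4.17 → 5 months.

5 months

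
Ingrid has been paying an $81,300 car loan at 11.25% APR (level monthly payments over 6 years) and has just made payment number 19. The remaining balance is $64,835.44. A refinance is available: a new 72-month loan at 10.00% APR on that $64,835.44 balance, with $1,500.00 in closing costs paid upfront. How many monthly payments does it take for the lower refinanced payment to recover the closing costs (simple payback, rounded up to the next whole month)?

Current payment = 81,300 × 11.25%/12 / (1 − (1+0.0093750)^−72) = $1,557.90.
Refinanced payment = 64,835.44 × 0.0083333 / (1 − (1+0.0083333)^−72) = $1,201.13.
Monthly savings = $1,557.90 − $1,201.13 = $356.77.
Break-even = $1,500.00 / $356.77 = 4.20 → 5 months.

5 months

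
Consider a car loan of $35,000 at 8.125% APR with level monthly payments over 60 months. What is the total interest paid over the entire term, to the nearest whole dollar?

$7,706

At 8.125% the monthly rate is 0.0067708, so the payment is 35,000 × 0.0067708 / (1 − 1.0067708^−60) = $711.77.
Total paid = 60 × $711.77 = $42,706.20; interest = $42,706.20 − $35,000 = $7,706.20.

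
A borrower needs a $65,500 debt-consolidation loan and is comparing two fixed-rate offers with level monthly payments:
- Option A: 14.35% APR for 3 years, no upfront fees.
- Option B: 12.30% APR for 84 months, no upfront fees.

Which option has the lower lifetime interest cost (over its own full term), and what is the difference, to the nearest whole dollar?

Option A: monthly rate = 14.35%/12 = 0.0119583; payment = 65,500 × 0.0119583 / (1 − (1+0.0119583)^−36) = $2,249.79.
Total interest on Option A = 36 × $2,249.79 − $65,500 = $15,492.44.
Option B: monthly rate = 12.3%/12 = 0.0102500; payment = 65,500 × 0.0102500 / (1 − (1+0.0102500)^−84) = $1,166.79.
Total interest on Option B = 84 × $1,166.79 − $65,500 = $32,510.36.
Option A is lower by $17,017.92.

Option A by $17,018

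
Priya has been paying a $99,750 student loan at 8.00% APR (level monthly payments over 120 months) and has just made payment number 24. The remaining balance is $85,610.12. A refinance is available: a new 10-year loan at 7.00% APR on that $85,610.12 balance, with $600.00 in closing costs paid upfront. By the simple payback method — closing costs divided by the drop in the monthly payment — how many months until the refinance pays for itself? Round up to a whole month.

Current payment = 99,750 × 8%/12 / (1 − (1+0.0066667)^−120) = $1,210.24.
Refinanced payment = 85,610.12 × 0.0058333 / (1 − (1+0.0058333)^−120) = $994.01.
Monthly savings = $1,210.24 − $994.01 = $216.23.
Break-even = $600.00 / $216.23 = 2.77 → 3 months.

3 months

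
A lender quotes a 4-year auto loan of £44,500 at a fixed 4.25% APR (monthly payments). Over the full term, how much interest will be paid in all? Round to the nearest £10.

£3,970

Monthly rate = 4.25%/12 = 0.0035417; payment = 44,500 × 0.0035417 / (1 − (1+0.0035417)^−48) = £1,009.75.
Total paid = 48 × £1,009.75 = £48,468.00; interest = £48,468.00 − £44,500 = £3,968.00.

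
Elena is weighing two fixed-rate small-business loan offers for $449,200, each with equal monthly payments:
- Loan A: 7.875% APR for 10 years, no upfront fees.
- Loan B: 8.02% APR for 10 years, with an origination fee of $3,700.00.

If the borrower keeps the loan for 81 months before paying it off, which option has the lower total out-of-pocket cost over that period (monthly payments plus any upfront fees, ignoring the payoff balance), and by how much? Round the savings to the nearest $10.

Loan A by $6,480

Loan A: at 7.875% the monthly rate is 0.0065625, so the payment is 449,200 × 0.0065625 / (1 − 1.0065625^−120) = $5,420.41.
Loan B: at 8.02% the monthly rate is 0.0066833, so the payment is 449,200 × 0.0066833 / (1 − 1.0066833^−120) = $5,454.78.
Over 81 months: Loan A costs 81 × $5,420.41 = $439,053.21; Loan B costs 81 × $5,454.78 + $3,700.00 = $445,537.18.
Loan A is cheaper by $445,537.18 − $439,053.21 = $6,483.97.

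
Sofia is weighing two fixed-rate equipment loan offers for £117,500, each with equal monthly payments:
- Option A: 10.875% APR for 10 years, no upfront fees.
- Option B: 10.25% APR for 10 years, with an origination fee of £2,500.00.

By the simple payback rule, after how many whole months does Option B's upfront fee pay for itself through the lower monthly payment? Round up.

Option A: at 10.875% the monthly rate is 0.0090625, so the payment is 117,500 × 0.0090625 / (1 − 1.0090625^−120) = £1,610.26.
Option B: at 10.25% the monthly rate is 0.0085417, so the payment is 117,500 × 0.0085417 / (1 − 1.0085417^−120) = £1,569.08.
Monthly savings = £1,610.26 − £1,569.08 = £41.18.
Break-even = £2,500.00 / £41.18 = 60.71 → 61 months.

61 months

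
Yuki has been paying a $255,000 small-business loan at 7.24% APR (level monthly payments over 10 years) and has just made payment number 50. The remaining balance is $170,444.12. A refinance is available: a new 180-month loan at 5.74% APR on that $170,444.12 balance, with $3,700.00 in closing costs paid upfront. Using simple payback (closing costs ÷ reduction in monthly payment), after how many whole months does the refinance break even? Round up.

Current payment = 255,000 × 7.24%/12 / (1 − (1+0.0060333)^−120) = $2,992.40.
Refinanced payment = 170,444.12 × 0.0047833 / (1 − (1+0.0047833)^−180) = $1,414.47.
Monthly savings = $2,992.40 − $1,414.47 = $1,577.93.
Break-even = $3,700.00 / $1,577.93 = 2.34 → 3 months.

3 months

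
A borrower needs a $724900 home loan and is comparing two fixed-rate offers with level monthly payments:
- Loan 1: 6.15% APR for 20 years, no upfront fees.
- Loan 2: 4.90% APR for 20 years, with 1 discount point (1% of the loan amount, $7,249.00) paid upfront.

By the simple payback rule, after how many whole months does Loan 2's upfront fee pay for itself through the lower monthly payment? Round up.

15 months

Loan 1: at 6.15% the monthly rate is 0.0051250, so the payment is 724,900 × 0.0051250 / (1 − 1.0051250^−240) = $5,256.33.
Loan 2: monthly rate = 4.9%/12 = 0.0040833; payment = 724,900 × 0.0040833 / (1 − (1+0.0040833)^−240) = $4,744.06.
Monthly savings = $5,256.33 − $4,744.06 = $512.27.
Break-even = $7,249.00 / $512.27 = 14.15 → 15 months.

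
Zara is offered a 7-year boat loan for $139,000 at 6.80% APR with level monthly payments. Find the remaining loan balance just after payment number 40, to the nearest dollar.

With monthly rate i = 6.8%/12 = 0.0056667, the balance after k of n payments is P · [(1+i)^n − (1+i)^k] / [(1+i)^n − 1].
(1+0.0056667)^84 = 1.60746179 and (1+0.0056667)^40 = 1.25360934, so the balance is 139,000 × (1.60746179 − 1.25360934) / (1.60746179 − 1) = $80,968.86.

$80,969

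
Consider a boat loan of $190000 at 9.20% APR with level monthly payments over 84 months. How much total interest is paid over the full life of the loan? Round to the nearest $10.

$68,400

Monthly rate = 9.2%/12 = 0.0076667; payment = 190,000 × 0.0076667 / (1 − (1+0.0076667)^−84) = $3,076.24.
Total paid = 84 × $3,076.24 = $258,404.16; interest = $258,404.16 − $190,000 = $68,404.16.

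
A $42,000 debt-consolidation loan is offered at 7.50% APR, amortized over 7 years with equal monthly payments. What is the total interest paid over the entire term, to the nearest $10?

$12,110

Monthly rate = 7.5%/12 = 0.0062500; payment = 42,000 × 0.0062500 / (1 − (1+0.0062500)^−84) = $644.21.
Total paid = 84 × $644.21 = $54,113.64; interest = $54,113.64 − $42,000 = $12,113.64.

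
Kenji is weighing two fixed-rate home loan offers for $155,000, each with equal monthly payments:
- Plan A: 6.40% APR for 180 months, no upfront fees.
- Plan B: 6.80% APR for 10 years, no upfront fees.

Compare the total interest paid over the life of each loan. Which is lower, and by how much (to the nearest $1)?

Plan A: monthly rate = 6.4%/12 = 0.0053333; payment = 155,000 × 0.0053333 / (1 − (1+0.0053333)^−180) = $1,341.71.
Total interest on Plan A = 180 × $1,341.71 − $155,000 = $86,507.80.
Plan B: monthly rate = 6.8%/12 = 0.0056667; payment = 155,000 × 0.0056667 / (1 − (1+0.0056667)^−120) = $1,783.75.
Total interest on Plan B = 120 × $1,783.75 − $155,000 = $59,050.00.
Plan B is lower by $27,457.80.

Plan B by $27,458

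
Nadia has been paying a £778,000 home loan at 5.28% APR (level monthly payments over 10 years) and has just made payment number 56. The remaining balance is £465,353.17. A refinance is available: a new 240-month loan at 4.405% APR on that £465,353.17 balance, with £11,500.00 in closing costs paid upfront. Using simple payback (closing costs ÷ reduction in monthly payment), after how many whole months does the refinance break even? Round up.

Current payment = 778,000 × 5.28%/12 / (1 − (1+0.0044000)^−120) = £8,358.79.
Refinanced payment = 465,353.17 × 0.0036708 / (1 − (1+0.0036708)^−240) = £2,920.24.
Monthly savings = £8,358.79 − £2,920.24 = £5,438.55.
Break-even = £11,500.00 / £5,438.55 = 2.11 → 3 months.

3 months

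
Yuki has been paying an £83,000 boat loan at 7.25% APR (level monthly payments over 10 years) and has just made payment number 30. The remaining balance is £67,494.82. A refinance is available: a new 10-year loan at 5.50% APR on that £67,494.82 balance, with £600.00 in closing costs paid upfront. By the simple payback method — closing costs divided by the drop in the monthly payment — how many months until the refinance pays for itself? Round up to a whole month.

3 months

Current payment = 83,000 × 7.25%/12 / (1 − (1+0.0060417)^−120) = £974.43.
Refinanced payment = 67,494.82 × 0.0045833 / (1 − (1+0.0045833)^−120) = £732.50.
Monthly savings = £974.43 − £732.50 = £241.93.
Break-even = £600.00 / £241.93 = 2.48 → 3 months.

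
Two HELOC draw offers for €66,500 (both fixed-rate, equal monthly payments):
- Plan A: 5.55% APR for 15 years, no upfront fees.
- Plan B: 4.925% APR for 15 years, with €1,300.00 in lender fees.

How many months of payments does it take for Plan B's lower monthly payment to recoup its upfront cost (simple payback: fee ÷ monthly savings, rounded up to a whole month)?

Plan A: at 5.55% the monthly rate is 0.0046250, so the payment is 66,500 × 0.0046250 / (1 − 1.0046250^−180) = €545.13.
Plan B: at 4.925% the monthly rate is 0.0041042, so the payment is 66,500 × 0.0041042 / (1 − 1.0041042^−180) = €523.28.
Monthly savings = €545.13 − €523.28 = €21.85.
Break-even = €1,300.00 / €21.85 = 59.50 → 60 months.

60 months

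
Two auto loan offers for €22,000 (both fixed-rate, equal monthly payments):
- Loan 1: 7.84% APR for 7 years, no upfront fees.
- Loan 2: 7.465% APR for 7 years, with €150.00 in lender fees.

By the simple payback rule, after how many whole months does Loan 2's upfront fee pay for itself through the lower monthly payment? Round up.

Loan 1: at 7.84% the monthly rate is 0.0065333, so the payment is 22,000 × 0.0065333 / (1 − 1.0065333^−84) = €341.15.
Loan 2: at 7.465% the monthly rate is 0.0062208, so the payment is 22,000 × 0.0062208 / (1 − 1.0062208^−84) = €337.06.
Monthly savings = €341.15 − €337.06 = €4.09.
Break-even = €150.00 / €4.09 = 36.67 → 37 months.

37 months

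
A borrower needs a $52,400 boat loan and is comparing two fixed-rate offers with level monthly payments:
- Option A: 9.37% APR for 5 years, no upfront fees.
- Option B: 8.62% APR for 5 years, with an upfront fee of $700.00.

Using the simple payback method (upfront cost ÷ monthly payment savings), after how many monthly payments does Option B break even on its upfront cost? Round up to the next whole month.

37 months

Option A: at 9.37% the monthly rate is 0.0078083, so the payment is 52,400 × 0.0078083 / (1 − 1.0078083^−60) = $1,097.17.
Option B: at 8.62% the monthly rate is 0.0071833, so the payment is 52,400 × 0.0071833 / (1 − 1.0071833^−60) = $1,078.10.
Monthly savings = $1,097.17 − $1,078.10 = $19.07.
Break-even = $700.00 / $19.07 = 36.71 → 37 months.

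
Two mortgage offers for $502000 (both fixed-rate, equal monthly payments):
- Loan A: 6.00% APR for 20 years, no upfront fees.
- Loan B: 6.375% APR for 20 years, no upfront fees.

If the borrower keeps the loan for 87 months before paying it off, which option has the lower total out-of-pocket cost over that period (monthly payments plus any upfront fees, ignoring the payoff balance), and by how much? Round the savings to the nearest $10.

Loan A by $9,520

Loan A: at 6.00% the monthly rate is 0.0050000, so the payment is 502,000 × 0.0050000 / (1 − 1.0050000^−240) = $3,596.48.
Loan B: at 6.375% the monthly rate is 0.0053125, so the payment is 502,000 × 0.0053125 / (1 − 1.0053125^−240) = $3,705.93.
Over 87 months: Loan A costs 87 × $3,596.48 = $312,893.76; Loan B costs 87 × $3,705.93 = $322,415.91.
Loan A is cheaper by $322,415.91 − $312,893.76 = $9,522.15.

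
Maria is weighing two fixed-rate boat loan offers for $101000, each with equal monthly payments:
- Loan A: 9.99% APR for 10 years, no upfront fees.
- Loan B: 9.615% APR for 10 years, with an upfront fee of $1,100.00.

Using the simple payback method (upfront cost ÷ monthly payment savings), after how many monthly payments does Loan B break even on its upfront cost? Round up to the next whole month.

Loan A: monthly rate = 9.99%/12 = 0.0083250; payment = 101,000 × 0.0083250 / (1 − (1+0.0083250)^−120) = $1,334.16.
Loan B: at 9.615% the monthly rate is 0.0080125, so the payment is 101,000 × 0.0080125 / (1 − 1.0080125^−120) = $1,313.28.
Monthly savings = $1,334.16 − $1,313.28 = $20.88.
Break-even = $1,100.00 / $20.88 = 52.68 → 53 months.

53 months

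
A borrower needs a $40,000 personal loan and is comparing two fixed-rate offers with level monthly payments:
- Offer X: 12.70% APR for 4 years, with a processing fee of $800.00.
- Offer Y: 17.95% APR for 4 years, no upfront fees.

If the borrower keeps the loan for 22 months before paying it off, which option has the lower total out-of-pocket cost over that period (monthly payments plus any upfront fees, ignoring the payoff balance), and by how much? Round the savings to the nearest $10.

Offer X by $1,550

Offer X: at 12.70% the monthly rate is 0.0105833, so the payment is 40,000 × 0.0105833 / (1 − 1.0105833^−48) = $1,067.15.
Offer Y: at 17.95% the monthly rate is 0.0149583, so the payment is 40,000 × 0.0149583 / (1 − 1.0149583^−48) = $1,173.96.
Over 22 months: Offer X costs 22 × $1,067.15 + $800.00 = $24,277.30; Offer Y costs 22 × $1,173.96 = $25,827.12.
Offer X is cheaper by $25,827.12 − $24,277.30 = $1,549.82.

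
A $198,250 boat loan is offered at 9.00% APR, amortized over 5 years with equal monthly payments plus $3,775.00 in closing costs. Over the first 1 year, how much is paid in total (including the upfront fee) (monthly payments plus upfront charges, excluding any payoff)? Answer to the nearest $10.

$53,160

Monthly rate = 9%/12 = 0.0075000; payment = 198,250 × 0.0075000 / (1 − (1+0.0075000)^−60) = $4,115.34.
Total outlay = 12 × $4,115.34 + $3,775.00 = $53,159.08.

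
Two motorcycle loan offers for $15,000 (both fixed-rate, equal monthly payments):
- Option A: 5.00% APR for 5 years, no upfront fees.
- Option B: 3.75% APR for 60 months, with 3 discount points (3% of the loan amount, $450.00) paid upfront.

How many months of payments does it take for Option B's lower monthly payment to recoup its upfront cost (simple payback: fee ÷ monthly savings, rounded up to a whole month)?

53 months

Option A: at 5.00% the monthly rate is 0.0041667, so the payment is 15,000 × 0.0041667 / (1 − 1.0041667^−60) = $283.07.
Option B: monthly rate = 3.75%/12 = 0.0031250; payment = 15,000 × 0.0031250 / (1 − (1+0.0031250)^−60) = $274.56.
Monthly savings = $283.07 − $274.56 = $8.51.
Break-even = $450.00 / $8.51 = 52.88 → 53 months.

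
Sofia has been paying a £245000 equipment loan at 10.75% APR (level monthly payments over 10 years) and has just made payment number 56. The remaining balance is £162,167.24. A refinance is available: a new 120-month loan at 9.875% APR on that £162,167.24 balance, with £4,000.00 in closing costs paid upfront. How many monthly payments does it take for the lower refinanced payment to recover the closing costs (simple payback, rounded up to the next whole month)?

Current payment = 245,000 × 10.75%/12 / (1 − (1+0.0089583)^−120) = £3,340.30.
Refinanced payment = 162,167.24 × 0.0082292 / (1 − (1+0.0082292)^−120) = £2,131.84.
Monthly savings = £3,340.30 − £2,131.84 = £1,208.46.
Break-even = £4,000.00 / £1,208.46 = 3.31 → 4 months.

4 months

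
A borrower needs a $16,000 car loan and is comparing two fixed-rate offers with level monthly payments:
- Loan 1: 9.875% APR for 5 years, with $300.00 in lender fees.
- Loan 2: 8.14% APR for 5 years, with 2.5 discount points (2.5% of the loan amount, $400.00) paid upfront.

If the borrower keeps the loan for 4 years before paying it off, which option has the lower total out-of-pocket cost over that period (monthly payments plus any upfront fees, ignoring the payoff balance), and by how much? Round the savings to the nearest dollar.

Loan 1: monthly rate = 9.875%/12 = 0.0082292; payment = 16,000 × 0.0082292 / (1 − (1+0.0082292)^−60) = $338.97.
Loan 2: at 8.14% the monthly rate is 0.0067833, so the payment is 16,000 × 0.0067833 / (1 − 1.0067833^−60) = $325.50.
Over 48 months: Loan 1 costs 48 × $338.97 + $300.00 = $16,570.56; Loan 2 costs 48 × $325.50 + $400.00 = $16,024.00.
Loan 2 is cheaper by $16,570.56 − $16,024.00 = $546.56.

Loan 2 by $547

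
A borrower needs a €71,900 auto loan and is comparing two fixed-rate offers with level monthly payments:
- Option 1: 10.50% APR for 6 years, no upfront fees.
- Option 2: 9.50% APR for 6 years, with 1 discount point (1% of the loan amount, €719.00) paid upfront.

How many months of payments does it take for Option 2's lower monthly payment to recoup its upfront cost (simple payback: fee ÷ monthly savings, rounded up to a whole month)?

Option 1: at 10.50% the monthly rate is 0.0087500, so the payment is 71,900 × 0.0087500 / (1 − 1.0087500^−72) = €1,350.21.
Option 2: monthly rate = 9.5%/12 = 0.0079167; payment = 71,900 × 0.0079167 / (1 − (1+0.0079167)^−72) = €1,313.95.
Monthly savings = €1,350.21 − €1,313.95 = €36.26.
Break-even = €719.00 / €36.26 = 19.83 → 20 months.

20 months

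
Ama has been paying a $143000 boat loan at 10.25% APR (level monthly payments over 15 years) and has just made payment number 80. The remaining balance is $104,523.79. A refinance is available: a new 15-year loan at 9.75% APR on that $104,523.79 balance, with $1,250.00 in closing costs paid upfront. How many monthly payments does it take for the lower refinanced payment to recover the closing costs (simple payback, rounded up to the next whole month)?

3 months

Current payment = 143,000 × 10.25%/12 / (1 − (1+0.0085417)^−180) = $1,558.63.
Refinanced payment = 104,523.79 × 0.0081250 / (1 − (1+0.0081250)^−180) = $1,107.29.
Monthly savings = $1,558.63 − $1,107.29 = $451.34.
Break-even = $1,250.00 / $451.34 = 2.77 → 3 months.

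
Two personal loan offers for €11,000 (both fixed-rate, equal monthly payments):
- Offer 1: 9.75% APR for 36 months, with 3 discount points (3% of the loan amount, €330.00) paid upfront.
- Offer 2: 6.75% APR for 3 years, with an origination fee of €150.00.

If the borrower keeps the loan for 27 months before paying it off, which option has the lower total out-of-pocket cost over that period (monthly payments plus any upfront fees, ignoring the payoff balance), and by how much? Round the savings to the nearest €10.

Offer 1: monthly rate = 9.75%/12 = 0.0081250; payment = 11,000 × 0.0081250 / (1 − (1+0.0081250)^−36) = €353.65.
Offer 2: at 6.75% the monthly rate is 0.0056250, so the payment is 11,000 × 0.0056250 / (1 − 1.0056250^−36) = €338.39.
Over 27 months: Offer 1 costs 27 × €353.65 + €330.00 = €9,878.55; Offer 2 costs 27 × €338.39 + €150.00 = €9,286.53.
Offer 2 is cheaper by €9,878.55 − €9,286.53 = €592.02.

Offer 2 by €590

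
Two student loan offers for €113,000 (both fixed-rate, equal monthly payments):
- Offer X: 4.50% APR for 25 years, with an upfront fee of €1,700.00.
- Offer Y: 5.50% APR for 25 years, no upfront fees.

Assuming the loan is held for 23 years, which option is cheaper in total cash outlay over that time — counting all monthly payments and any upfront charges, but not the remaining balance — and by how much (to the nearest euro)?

Offer X: at 4.50% the monthly rate is 0.0037500, so the payment is 113,000 × 0.0037500 / (1 − 1.0037500^−300) = €628.09.
Offer Y: at 5.50% the monthly rate is 0.0045833, so the payment is 113,000 × 0.0045833 / (1 − 1.0045833^−300) = €693.92.
Over 276 months: Offer X costs 276 × €628.09 + €1,700.00 = €175,052.84; Offer Y costs 276 × €693.92 = €191,521.92.
Offer X is cheaper by €191,521.92 − €175,052.84 = €16,469.08.

Offer X by €16,469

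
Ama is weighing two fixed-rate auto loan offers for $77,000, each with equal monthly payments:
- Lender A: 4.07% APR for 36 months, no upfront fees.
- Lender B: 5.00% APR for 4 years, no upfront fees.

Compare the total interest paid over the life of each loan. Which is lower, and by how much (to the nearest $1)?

Lender A by $3,189

Lender A: monthly rate = 4.07%/12 = 0.0033917; payment = 77,000 × 0.0033917 / (1 − (1+0.0033917)^−36) = $2,275.75.
Total interest on Lender A = 36 × $2,275.75 − $77,000 = $4,927.00.
Lender B: at 5.00% the monthly rate is 0.0041667, so the payment is 77,000 × 0.0041667 / (1 − 1.0041667^−48) = $1,773.26.
Total interest on Lender B = 48 × $1,773.26 − $77,000 = $8,116.48.
Lender A is lower by $3,189.48.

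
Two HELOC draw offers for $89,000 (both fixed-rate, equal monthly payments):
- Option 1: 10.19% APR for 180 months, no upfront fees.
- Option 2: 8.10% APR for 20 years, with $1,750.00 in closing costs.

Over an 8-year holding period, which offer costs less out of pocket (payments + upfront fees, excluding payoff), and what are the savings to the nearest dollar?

Option 2 by $19,062

Option 1: monthly rate = 10.19%/12 = 0.0084917; payment = 89,000 × 0.0084917 / (1 − (1+0.0084917)^−180) = $966.77.
Option 2: at 8.10% the monthly rate is 0.0067500, so the payment is 89,000 × 0.0067500 / (1 − 1.0067500^−240) = $749.98.
Over 96 months: Option 1 costs 96 × $966.77 = $92,809.92; Option 2 costs 96 × $749.98 + $1,750.00 = $73,748.08.
Option 2 is cheaper by $92,809.92 − $73,748.08 = $19,061.84.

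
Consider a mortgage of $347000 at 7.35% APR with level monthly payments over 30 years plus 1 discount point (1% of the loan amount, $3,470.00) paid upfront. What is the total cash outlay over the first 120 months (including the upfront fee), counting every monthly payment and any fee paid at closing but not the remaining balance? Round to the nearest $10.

$290,360

Monthly rate = 7.35%/12 = 0.0061250; payment = 347,000 × 0.0061250 / (1 − (1+0.0061250)^−360) = $2,390.73.
Total outlay = 120 × $2,390.73 + $3,470.00 = $290,357.60.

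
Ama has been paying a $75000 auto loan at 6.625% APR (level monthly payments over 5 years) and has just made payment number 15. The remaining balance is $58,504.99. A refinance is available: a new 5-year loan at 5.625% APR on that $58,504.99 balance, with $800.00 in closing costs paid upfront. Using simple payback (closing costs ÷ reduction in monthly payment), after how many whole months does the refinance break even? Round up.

3 months

Current payment = 75,000 × 6.625%/12 / (1 − (1+0.0055208)^−60) = $1,471.86.
Refinanced payment = 58,504.99 × 0.0046875 / (1 − (1+0.0046875)^−60) = $1,120.89.
Monthly savings = $1,471.86 − $1,120.89 = $350.97.
Break-even = $800.00 / $350.97 = 2.28 → 3 months.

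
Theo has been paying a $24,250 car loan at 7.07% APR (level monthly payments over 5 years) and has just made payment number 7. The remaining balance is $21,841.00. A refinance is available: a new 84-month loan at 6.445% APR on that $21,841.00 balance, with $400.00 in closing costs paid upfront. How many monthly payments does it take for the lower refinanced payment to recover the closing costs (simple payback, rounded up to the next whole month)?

Current payment = 24,250 × 7.07%/12 / (1 − (1+0.0058917)^−60) = $480.98.
Refinanced payment = 21,841.00 × 0.0053708 / (1 − (1+0.0053708)^−84) = $323.75.
Monthly savings = $480.98 − $323.75 = $157.23.
Break-even = $400.00 / $157.23 = 2.54 → 3 months.

3 months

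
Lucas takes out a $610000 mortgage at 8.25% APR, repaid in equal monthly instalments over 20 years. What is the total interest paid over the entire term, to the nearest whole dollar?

At 8.25% the monthly rate is 0.0068750, so the payment is 610,000 × 0.0068750 / (1 − 1.0068750^−240) = $5,197.60.
Total paid = 240 × $5,197.60 = $1,247,424.00; interest = $1,247,424.00 − $610,000 = $637,424.00.

$637,424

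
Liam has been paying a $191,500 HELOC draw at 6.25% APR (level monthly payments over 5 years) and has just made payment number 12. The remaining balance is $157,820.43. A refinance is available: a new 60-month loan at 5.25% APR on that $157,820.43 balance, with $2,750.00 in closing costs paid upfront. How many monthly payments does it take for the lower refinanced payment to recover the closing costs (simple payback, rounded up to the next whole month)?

4 months

Current payment = 191,500 × 6.25%/12 / (1 − (1+0.0052083)^−60) = $3,724.53.
Refinanced payment = 157,820.43 × 0.0043750 / (1 − (1+0.0043750)^−60) = $2,996.38.
Monthly savings = $3,724.53 − $2,996.38 = $728.15.
Break-even = $2,750.00 / $728.15 = 3.78 → 4 months.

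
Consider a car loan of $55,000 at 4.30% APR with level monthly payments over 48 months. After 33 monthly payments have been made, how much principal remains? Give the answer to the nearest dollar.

With monthly rate i = 4.3%/12 = 0.0035833, the balance after k of n payments is P · [(1+i)^n − (1+i)^k] / [(1+i)^n − 1].
(1+0.0035833)^48 = 1.18731276 and (1+0.0035833)^33 = 1.12528759, so the balance is 55,000 × (1.18731276 − 1.12528759) / (1.18731276 − 1) = $18,212.24.

$18,212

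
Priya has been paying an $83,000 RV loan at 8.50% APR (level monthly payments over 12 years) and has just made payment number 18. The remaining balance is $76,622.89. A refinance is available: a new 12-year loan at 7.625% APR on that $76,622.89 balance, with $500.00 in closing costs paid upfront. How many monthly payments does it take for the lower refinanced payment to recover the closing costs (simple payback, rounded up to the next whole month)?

5 months

Current payment = 83,000 × 8.5%/12 / (1 − (1+0.0070833)^−144) = $921.35.
Refinanced payment = 76,622.89 × 0.0063542 / (1 − (1+0.0063542)^−144) = $813.73.
Monthly savings = $921.35 − $813.73 = $107.62.
Break-even = $500.00 / $107.62 = 4.65 → 5 months.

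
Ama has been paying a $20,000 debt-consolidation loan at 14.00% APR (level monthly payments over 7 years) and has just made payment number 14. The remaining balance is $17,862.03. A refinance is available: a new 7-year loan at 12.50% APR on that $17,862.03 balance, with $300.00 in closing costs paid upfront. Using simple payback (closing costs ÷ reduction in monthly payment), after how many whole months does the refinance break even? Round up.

6 months

Current payment = 20,000 × 14%/12 / (1 − (1+0.0116667)^−84) = $374.80.
Refinanced payment = 17,862.03 × 0.0104167 / (1 − (1+0.0104167)^−84) = $320.11.
Monthly savings = $374.80 − $320.11 = $54.69.
Break-even = $300.00 / $54.69 = 5.49 → 6 months.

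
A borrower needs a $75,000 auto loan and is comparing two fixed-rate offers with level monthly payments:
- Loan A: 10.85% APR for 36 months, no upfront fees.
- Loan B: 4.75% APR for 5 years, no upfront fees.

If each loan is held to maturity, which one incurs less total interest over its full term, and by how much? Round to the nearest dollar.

Loan B by $3,797

Loan A: at 10.85% the monthly rate is 0.0090417, so the payment is 75,000 × 0.0090417 / (1 − 1.0090417^−36) = $2,450.08.
Total interest on Loan A = 36 × $2,450.08 − $75,000 = $13,202.88.
Loan B: at 4.75% the monthly rate is 0.0039583, so the payment is 75,000 × 0.0039583 / (1 − 1.0039583^−60) = $1,406.77.
Total interest on Loan B = 60 × $1,406.77 − $75,000 = $9,406.20.
Loan B is lower by $3,796.68.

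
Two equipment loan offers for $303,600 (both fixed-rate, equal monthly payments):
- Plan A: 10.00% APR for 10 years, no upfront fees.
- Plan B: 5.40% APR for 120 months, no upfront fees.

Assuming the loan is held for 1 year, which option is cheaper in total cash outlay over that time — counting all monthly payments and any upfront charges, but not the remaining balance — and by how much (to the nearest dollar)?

Plan B by $8,787

Plan A: monthly rate = 10%/12 = 0.0083333; payment = 303,600 × 0.0083333 / (1 − (1+0.0083333)^−120) = $4,012.10.
Plan B: at 5.40% the monthly rate is 0.0045000, so the payment is 303,600 × 0.0045000 / (1 − 1.0045000^−120) = $3,279.83.
Over 12 months: Plan A costs 12 × $4,012.10 = $48,145.20; Plan B costs 12 × $3,279.83 = $39,357.96.
Plan B is cheaper by $48,145.20 − $39,357.96 = $8,787.24.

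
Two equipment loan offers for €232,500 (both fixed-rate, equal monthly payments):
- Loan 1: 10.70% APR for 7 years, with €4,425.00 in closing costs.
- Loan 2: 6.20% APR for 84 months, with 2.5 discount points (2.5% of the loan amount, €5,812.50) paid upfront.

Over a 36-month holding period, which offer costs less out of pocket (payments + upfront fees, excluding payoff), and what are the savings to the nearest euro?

Loan 2 by €17,533

Loan 1: monthly rate = 10.7%/12 = 0.0089167; payment = 232,500 × 0.0089167 / (1 − (1+0.0089167)^−84) = €3,944.39.
Loan 2: at 6.20% the monthly rate is 0.0051667, so the payment is 232,500 × 0.0051667 / (1 − 1.0051667^−84) = €3,418.82.
Over 36 months: Loan 1 costs 36 × €3,944.39 + €4,425.00 = €146,423.04; Loan 2 costs 36 × €3,418.82 + €5,812.50 = €128,890.02.
Loan 2 is cheaper by €146,423.04 − €128,890.02 = €17,533.02.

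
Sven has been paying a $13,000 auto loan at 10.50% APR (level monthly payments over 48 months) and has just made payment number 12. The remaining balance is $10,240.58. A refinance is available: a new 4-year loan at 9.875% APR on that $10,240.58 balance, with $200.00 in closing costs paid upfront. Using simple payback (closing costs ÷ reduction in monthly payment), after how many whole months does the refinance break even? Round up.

3 months

Current payment = 13,000 × 10.5%/12 / (1 − (1+0.0087500)^−48) = $332.84.
Refinanced payment = 10,240.58 × 0.0082292 / (1 − (1+0.0082292)^−48) = $259.11.
Monthly savings = $332.84 − $259.11 = $73.73.
Break-even = $200.00 / $73.73 = 2.71 → 3 months.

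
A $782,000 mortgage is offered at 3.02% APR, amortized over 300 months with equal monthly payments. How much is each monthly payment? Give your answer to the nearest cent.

At 3.02% the monthly rate is 0.0025167, so the payment is 782,000 × 0.0025167 / (1 − 1.0025167^−300) = $3,716.47.

$3,716.47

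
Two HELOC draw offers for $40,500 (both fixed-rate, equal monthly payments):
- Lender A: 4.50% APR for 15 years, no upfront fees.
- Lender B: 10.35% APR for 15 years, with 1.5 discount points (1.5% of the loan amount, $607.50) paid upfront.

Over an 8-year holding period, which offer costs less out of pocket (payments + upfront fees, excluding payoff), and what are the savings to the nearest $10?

Lender A by $13,480

Lender A: monthly rate = 4.5%/12 = 0.0037500; payment = 40,500 × 0.0037500 / (1 − (1+0.0037500)^−180) = $309.82.
Lender B: at 10.35% the monthly rate is 0.0086250, so the payment is 40,500 × 0.0086250 / (1 − 1.0086250^−180) = $443.93.
Over 96 months: Lender A costs 96 × $309.82 = $29,742.72; Lender B costs 96 × $443.93 + $607.50 = $43,224.78.
Lender A is cheaper by $43,224.78 − $29,742.72 = $13,482.06.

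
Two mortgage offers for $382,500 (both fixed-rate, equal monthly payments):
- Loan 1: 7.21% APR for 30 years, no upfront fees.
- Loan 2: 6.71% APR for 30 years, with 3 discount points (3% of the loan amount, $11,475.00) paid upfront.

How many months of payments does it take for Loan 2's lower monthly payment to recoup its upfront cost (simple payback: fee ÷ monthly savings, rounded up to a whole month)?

Loan 1: monthly rate = 7.21%/12 = 0.0060083; payment = 382,500 × 0.0060083 / (1 − (1+0.0060083)^−360) = $2,598.95.
Loan 2: at 6.71% the monthly rate is 0.0055917, so the payment is 382,500 × 0.0055917 / (1 − 1.0055917^−360) = $2,470.73.
Monthly savings = $2,598.95 − $2,470.73 = $128.22.
Break-even = $11,475.00 / $128.22 = 89.49 → 90 months.

90 months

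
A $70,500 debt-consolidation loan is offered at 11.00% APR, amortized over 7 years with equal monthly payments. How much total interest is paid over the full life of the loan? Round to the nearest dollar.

$30,899

Monthly rate = 11%/12 = 0.0091667; payment = 70,500 × 0.0091667 / (1 − (1+0.0091667)^−84) = $1,207.13.
Total paid = 84 × $1,207.13 = $101,398.92; interest = $101,398.92 − $70,500 = $30,898.92.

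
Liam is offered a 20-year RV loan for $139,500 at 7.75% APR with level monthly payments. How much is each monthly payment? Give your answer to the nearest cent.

At 7.75% the monthly rate is 0.0064583, so the payment is 139,500 × 0.0064583 / (1 − 1.0064583^−240) = $1,145.22.

$1,145.22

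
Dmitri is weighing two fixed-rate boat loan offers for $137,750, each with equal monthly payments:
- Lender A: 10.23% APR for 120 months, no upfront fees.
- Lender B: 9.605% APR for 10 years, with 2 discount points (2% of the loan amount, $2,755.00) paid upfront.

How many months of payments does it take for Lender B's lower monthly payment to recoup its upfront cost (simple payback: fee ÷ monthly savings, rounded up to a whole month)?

Lender A: monthly rate = 10.23%/12 = 0.0085250; payment = 137,750 × 0.0085250 / (1 − (1+0.0085250)^−120) = $1,837.97.
Lender B: at 9.605% the monthly rate is 0.0080042, so the payment is 137,750 × 0.0080042 / (1 − 1.0080042^−120) = $1,790.38.
Monthly savings = $1,837.97 − $1,790.38 = $47.59.
Break-even = $2,755.00 / $47.59 = 57.89 → 58 months.

58 months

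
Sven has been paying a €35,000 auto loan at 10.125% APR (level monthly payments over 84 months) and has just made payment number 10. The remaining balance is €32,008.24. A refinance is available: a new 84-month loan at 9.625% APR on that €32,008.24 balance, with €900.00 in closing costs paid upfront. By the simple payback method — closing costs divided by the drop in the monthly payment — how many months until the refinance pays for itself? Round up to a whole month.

16 months

Current payment = 35,000 × 10.125%/12 / (1 − (1+0.0084375)^−84) = €583.30.
Refinanced payment = 32,008.24 × 0.0080208 / (1 − (1+0.0080208)^−84) = €525.19.
Monthly savings = €583.30 − €525.19 = €58.11.
Break-even = €900.00 / €58.11 = 15.49 → 16 months.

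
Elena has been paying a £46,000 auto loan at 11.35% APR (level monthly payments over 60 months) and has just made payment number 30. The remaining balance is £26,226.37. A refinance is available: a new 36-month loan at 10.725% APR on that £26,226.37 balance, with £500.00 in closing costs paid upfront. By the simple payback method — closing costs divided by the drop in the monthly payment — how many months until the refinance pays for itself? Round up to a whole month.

4 months

Current payment = 46,000 × 11.35%/12 / (1 − (1+0.0094583)^−60) = £1,008.20.
Refinanced payment = 26,226.37 × 0.0089375 / (1 − (1+0.0089375)^−36) = £855.21.
Monthly savings = £1,008.20 − £855.21 = £152.99.
Break-even = £500.00 / £152.99 = 3.27 → 4 months.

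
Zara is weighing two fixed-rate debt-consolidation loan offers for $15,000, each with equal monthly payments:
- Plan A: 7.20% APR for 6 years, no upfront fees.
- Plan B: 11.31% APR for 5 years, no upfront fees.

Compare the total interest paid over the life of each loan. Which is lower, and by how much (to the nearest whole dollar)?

Plan A by $1,191

Plan A: at 7.20% the monthly rate is 0.0060000, so the payment is 15,000 × 0.0060000 / (1 − 1.0060000^−72) = $257.18.
Total interest on Plan A = 72 × $257.18 − $15,000 = $3,516.96.
Plan B: monthly rate = 11.31%/12 = 0.0094250; payment = 15,000 × 0.0094250 / (1 − (1+0.0094250)^−60) = $328.46.
Total interest on Plan B = 60 × $328.46 − $15,000 = $4,707.60.
Plan A is lower by $1,190.64.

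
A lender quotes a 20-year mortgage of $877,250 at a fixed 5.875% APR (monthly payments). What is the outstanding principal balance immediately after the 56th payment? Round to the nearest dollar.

$753,446

With monthly rate i = 5.875%/12 = 0.0048958, the balance after k of n payments is P · [(1+i)^n − (1+i)^k] / [(1+i)^n − 1].
(1+0.0048958)^240 = 3.22887265 and (1+0.0048958)^56 = 1.31455435, so the balance is 877,250 × (3.22887265 − 1.31455435) / (3.22887265 − 1) = $753,446.24.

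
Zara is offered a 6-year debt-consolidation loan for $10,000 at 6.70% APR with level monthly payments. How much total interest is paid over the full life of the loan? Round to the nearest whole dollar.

Monthly rate = 6.7%/12 = 0.0055833; payment = 10,000 × 0.0055833 / (1 − (1+0.0055833)^−72) = $169.05.
Total paid = 72 × $169.05 = $12,171.60; interest = $12,171.60 − $10,000 = $2,171.60.

$2,172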